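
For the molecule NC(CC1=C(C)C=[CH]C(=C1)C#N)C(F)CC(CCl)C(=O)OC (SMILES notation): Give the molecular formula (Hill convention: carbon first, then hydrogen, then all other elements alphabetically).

Walk through each heavy atom and fill implicit hydrogens from standard valence (C 4, N 3, O 2, S 2, halogen 1):
  atom 1: N, bond orders sum to 1 (valence 3) → 2 H
  atom 2: C, bond orders sum to 3 (valence 4) → 1 H
  atom 3: C, bond orders sum to 2 (valence 4) → 2 H
  atom 4: C, bond orders sum to 4 (valence 4) → 0 H
  atom 5: C, bond orders sum to 4 (valence 4) → 0 H
  atom 6: C, bond orders sum to 1 (valence 4) → 3 H
  atom 7: C, bond orders sum to 3 (valence 4) → 1 H
  atom 8: C with explicit H count 1
  atom 9: C, bond orders sum to 4 (valence 4) → 0 H
  atom 10: C, bond orders sum to 3 (valence 4) → 1 H
  atom 11: C, bond orders sum to 4 (valence 4) → 0 H
  atom 12: N, bond orders sum to 3 (valence 3) → 0 H
  atom 13: C, bond orders sum to 3 (valence 4) → 1 H
  atom 14: F (halogen, monovalent) → 0 H
  atom 15: C, bond orders sum to 2 (valence 4) → 2 H
  atom 16: C, bond orders sum to 3 (valence 4) → 1 H
  atom 17: C, bond orders sum to 2 (valence 4) → 2 H
  atom 18: Cl (halogen, monovalent) → 0 H
  atom 19: C, bond orders sum to 4 (valence 4) → 0 H
  atom 20: O, bond orders sum to 2 (valence 2) → 0 H
  atom 21: O, bond orders sum to 2 (valence 2) → 0 H
  atom 22: C, bond orders sum to 1 (valence 4) → 3 H
Totals → C:16, H:20, Cl:1, F:1, N:2, O:2.
In Hill order: C16H20ClFN2O2.

C16H20ClFN2O2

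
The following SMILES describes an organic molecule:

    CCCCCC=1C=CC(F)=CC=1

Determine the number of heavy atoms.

12

Every atom symbol written in the SMILES (organic subset) is one heavy atom; implicit H are not written.
Heavy atoms by element → C:11, F:1.
Total: 12.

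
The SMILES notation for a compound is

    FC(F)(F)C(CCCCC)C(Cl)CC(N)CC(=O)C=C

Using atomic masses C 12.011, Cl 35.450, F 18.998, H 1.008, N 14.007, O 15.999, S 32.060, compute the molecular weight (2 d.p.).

First, the molecular formula is C14H23ClF3NO (counting implicit H from valence).
  C: 14 × 12.011 = 168.154
  Cl: 1 × 35.450 = 35.450
  F: 3 × 18.998 = 56.994
  H: 23 × 1.008 = 23.184
  N: 1 × 14.007 = 14.007
  O: 1 × 15.999 = 15.999
Sum: 14×12.011 + 1×35.450 + 3×18.998 + 23×1.008 + 1×14.007 + 1×15.999 = 313.788 → 313.79 g/mol.

313.79 g/mol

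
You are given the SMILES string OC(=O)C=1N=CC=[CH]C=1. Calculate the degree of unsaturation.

5

Molecular formula: C6H5NO2.
DoU = (2C + 2 + N − H − X) / 2, where X is the halogen count and O/S are ignored.
    = (2·6 + 2 + 1 − 5 − 0) / 2 = 10 / 2 = 5.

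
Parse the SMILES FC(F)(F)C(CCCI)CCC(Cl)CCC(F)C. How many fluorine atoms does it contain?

Scan the SMILES for F atoms (remember two-letter symbols like Cl and Br are single atoms).
Fluorine count: 4.

4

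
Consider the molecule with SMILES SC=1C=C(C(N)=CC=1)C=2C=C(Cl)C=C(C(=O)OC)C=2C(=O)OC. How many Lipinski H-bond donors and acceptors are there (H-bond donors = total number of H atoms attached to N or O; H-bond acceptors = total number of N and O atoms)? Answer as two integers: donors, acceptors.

Donors: find every N or O and count the H atoms it carries.
  atom 6 (N): bond orders sum to 1 → 2 H
  atom 16 (O): bond orders sum to 2 → 0 H
  atom 17 (O): bond orders sum to 2 → 0 H
  atom 21 (O): bond orders sum to 2 → 0 H
  atom 22 (O): bond orders sum to 2 → 0 H
Lipinski HBD = 2.
Acceptors: N atoms = 1, O atoms = 4 → HBA = 5.

2, 5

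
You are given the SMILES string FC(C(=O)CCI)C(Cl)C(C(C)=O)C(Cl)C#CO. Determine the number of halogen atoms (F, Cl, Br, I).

Halogen atoms appear at heavy-atom positions 1, 7, 9, 15 (2×Cl, 1×F, 1×I).
Other groups present: 1 alkyne, 1 hydroxyl, 2 ketone.
Halogen count: 4.

4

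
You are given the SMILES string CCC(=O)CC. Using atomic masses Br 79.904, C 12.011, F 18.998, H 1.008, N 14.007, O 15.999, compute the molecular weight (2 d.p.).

First, the molecular formula is C5H10O (counting implicit H from valence).
  C: 5 × 12.011 = 60.055
  H: 10 × 1.008 = 10.080
  O: 1 × 15.999 = 15.999
Sum: 5×12.011 + 10×1.008 + 1×15.999 = 86.134 → 86.13 g/mol.

86.13 g/mol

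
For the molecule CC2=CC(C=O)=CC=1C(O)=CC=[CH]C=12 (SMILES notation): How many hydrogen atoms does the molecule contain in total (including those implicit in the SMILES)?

10

Walk through each heavy atom and fill implicit hydrogens from standard valence (C 4, N 3, O 2, S 2, halogen 1):
  atom 1: C, bond orders sum to 1 (valence 4) → 3 H
  atom 2: C, bond orders sum to 4 (valence 4) → 0 H
  atom 3: C, bond orders sum to 3 (valence 4) → 1 H
  atom 4: C, bond orders sum to 4 (valence 4) → 0 H
  atom 5: C, bond orders sum to 3 (valence 4) → 1 H
  atom 6: O, bond orders sum to 2 (valence 2) → 0 H
  atom 7: C, bond orders sum to 3 (valence 4) → 1 H
  atom 8: C, bond orders sum to 4 (valence 4) → 0 H
  atom 9: C, bond orders sum to 4 (valence 4) → 0 H
  atom 10: O, bond orders sum to 1 (valence 2) → 1 H
  atom 11: C, bond orders sum to 3 (valence 4) → 1 H
  atom 12: C, bond orders sum to 3 (valence 4) → 1 H
  atom 13: C with explicit H count 1
  atom 14: C, bond orders sum to 4 (valence 4) → 0 H
Total hydrogens: 10.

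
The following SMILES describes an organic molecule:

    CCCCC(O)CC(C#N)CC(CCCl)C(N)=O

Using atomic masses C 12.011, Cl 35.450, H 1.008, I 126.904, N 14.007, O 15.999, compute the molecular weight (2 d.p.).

First, the molecular formula is C13H23ClN2O2 (counting implicit H from valence).
  C: 13 × 12.011 = 156.143
  Cl: 1 × 35.450 = 35.450
  H: 23 × 1.008 = 23.184
  N: 2 × 14.007 = 28.014
  O: 2 × 15.999 = 31.998
Sum: 13×12.011 + 1×35.450 + 23×1.008 + 2×14.007 + 2×15.999 = 274.789 → 274.79 g/mol.

274.79 g/mol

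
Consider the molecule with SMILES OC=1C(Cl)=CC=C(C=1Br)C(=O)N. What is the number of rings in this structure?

1

In SMILES, each pair of matching ring-closure digits denotes one ring-closing bond; the number of such bonds equals the number of independent rings.
Ring-closure bonds here: 1.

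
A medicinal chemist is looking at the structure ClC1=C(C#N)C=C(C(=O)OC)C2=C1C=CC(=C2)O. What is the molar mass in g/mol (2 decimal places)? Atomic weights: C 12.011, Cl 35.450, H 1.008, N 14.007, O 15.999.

First, the molecular formula is C13H8ClNO3 (counting implicit H from valence).
  C: 13 × 12.011 = 156.143
  Cl: 1 × 35.450 = 35.450
  H: 8 × 1.008 = 8.064
  N: 1 × 14.007 = 14.007
  O: 3 × 15.999 = 47.997
Sum: 13×12.011 + 1×35.450 + 8×1.008 + 1×14.007 + 3×15.999 = 261.661 → 261.66 g/mol.

261.66 g/mol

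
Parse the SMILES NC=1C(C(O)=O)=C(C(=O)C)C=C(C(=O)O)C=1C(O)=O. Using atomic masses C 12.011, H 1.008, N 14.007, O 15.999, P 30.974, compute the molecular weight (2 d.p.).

First, the molecular formula is C11H9NO7 (counting implicit H from valence).
  C: 11 × 12.011 = 132.121
  H: 9 × 1.008 = 9.072
  N: 1 × 14.007 = 14.007
  O: 7 × 15.999 = 111.993
Sum: 11×12.011 + 9×1.008 + 1×14.007 + 7×15.999 = 267.193 → 267.19 g/mol.

267.19 g/mol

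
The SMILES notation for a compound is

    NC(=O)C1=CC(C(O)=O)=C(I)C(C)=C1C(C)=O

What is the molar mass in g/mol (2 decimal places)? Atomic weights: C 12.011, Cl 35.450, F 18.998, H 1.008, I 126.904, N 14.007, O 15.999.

First, the molecular formula is C11H10INO4 (counting implicit H from valence).
  C: 11 × 12.011 = 132.121
  H: 10 × 1.008 = 10.080
  I: 1 × 126.904 = 126.904
  N: 1 × 14.007 = 14.007
  O: 4 × 15.999 = 63.996
Sum: 11×12.011 + 10×1.008 + 1×126.904 + 1×14.007 + 4×15.999 = 347.108 → 347.11 g/mol.

347.11 g/mol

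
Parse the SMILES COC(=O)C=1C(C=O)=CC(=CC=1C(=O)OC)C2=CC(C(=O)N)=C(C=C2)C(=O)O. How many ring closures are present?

In SMILES, each pair of matching ring-closure digits denotes one ring-closing bond; the number of such bonds equals the number of independent rings.
Ring-closure bonds here: 2.

2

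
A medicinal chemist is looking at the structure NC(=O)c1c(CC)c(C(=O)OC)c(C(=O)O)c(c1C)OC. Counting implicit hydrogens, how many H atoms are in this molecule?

Walk through each heavy atom and fill implicit hydrogens from standard valence (C 4, N 3, O 2, S 2, halogen 1); for lowercase aromatic atoms, an aromatic c carries 1 H when it has two neighbours and 0 H with three, and aromatic n carries 0 H:
  atom 1: N, bond orders sum to 1 (valence 3) → 2 H
  atom 2: C, bond orders sum to 4 (valence 4) → 0 H
  atom 3: O, bond orders sum to 2 (valence 2) → 0 H
  atom 4: aromatic c, 3 neighbours → 0 H
  atom 5: aromatic c, 3 neighbours → 0 H
  atom 6: C, bond orders sum to 2 (valence 4) → 2 H
  atom 7: C, bond orders sum to 1 (valence 4) → 3 H
  atom 8: aromatic c, 3 neighbours → 0 H
  atom 9: C, bond orders sum to 4 (valence 4) → 0 H
  atom 10: O, bond orders sum to 2 (valence 2) → 0 H
  atom 11: O, bond orders sum to 2 (valence 2) → 0 H
  atom 12: C, bond orders sum to 1 (valence 4) → 3 H
  atom 13: aromatic c, 3 neighbours → 0 H
  atom 14: C, bond orders sum to 4 (valence 4) → 0 H
  atom 15: O, bond orders sum to 2 (valence 2) → 0 H
  atom 16: O, bond orders sum to 1 (valence 2) → 1 H
  atom 17: aromatic c, 3 neighbours → 0 H
  atom 18: aromatic c, 3 neighbours → 0 H
  atom 19: C, bond orders sum to 1 (valence 4) → 3 H
  atom 20: O, bond orders sum to 2 (valence 2) → 0 H
  atom 21: C, bond orders sum to 1 (valence 4) → 3 H
Total hydrogens: 17.

17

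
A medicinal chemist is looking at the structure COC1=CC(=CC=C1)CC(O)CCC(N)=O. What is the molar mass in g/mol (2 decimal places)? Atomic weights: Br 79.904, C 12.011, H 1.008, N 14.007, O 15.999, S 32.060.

First, the molecular formula is C12H17NO3 (counting implicit H from valence).
  C: 12 × 12.011 = 144.132
  H: 17 × 1.008 = 17.136
  N: 1 × 14.007 = 14.007
  O: 3 × 15.999 = 47.997
Sum: 12×12.011 + 17×1.008 + 1×14.007 + 3×15.999 = 223.272 → 223.27 g/mol.

223.27 g/mol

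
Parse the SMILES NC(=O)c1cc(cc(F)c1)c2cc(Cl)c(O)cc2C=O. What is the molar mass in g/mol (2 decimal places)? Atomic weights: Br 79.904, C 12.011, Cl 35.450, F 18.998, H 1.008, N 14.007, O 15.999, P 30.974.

First, the molecular formula is C14H9ClFNO3 (counting implicit H from valence).
  C: 14 × 12.011 = 168.154
  Cl: 1 × 35.450 = 35.450
  F: 1 × 18.998 = 18.998
  H: 9 × 1.008 = 9.072
  N: 1 × 14.007 = 14.007
  O: 3 × 15.999 = 47.997
Sum: 14×12.011 + 1×35.450 + 1×18.998 + 9×1.008 + 1×14.007 + 3×15.999 = 293.678 → 293.68 g/mol.

293.68 g/mol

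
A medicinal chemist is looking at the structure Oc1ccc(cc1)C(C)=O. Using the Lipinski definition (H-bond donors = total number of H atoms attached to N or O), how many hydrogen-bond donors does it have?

Donors: find every N or O and count the H atoms it carries.
  atom 1 (O): bond orders sum to 1 → 1 H
  atom 10 (O): bond orders sum to 2 → 0 H
Lipinski HBD = 1.

1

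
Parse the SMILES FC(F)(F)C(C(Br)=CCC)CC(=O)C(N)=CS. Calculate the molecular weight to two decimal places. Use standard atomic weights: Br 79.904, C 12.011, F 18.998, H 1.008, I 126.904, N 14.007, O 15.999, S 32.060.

332.18 g/mol

First, the molecular formula is C10H13BrF3NOS (counting implicit H from valence).
  Br: 1 × 79.904 = 79.904
  C: 10 × 12.011 = 120.110
  F: 3 × 18.998 = 56.994
  H: 13 × 1.008 = 13.104
  N: 1 × 14.007 = 14.007
  O: 1 × 15.999 = 15.999
  S: 1 × 32.060 = 32.060
Sum: 1×79.904 + 10×12.011 + 3×18.998 + 13×1.008 + 1×14.007 + 1×15.999 + 1×32.060 = 332.178 → 332.18 g/mol.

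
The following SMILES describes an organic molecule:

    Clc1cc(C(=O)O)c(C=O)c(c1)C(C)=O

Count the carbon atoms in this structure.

Count every carbon token in the SMILES (each C, including those in ring-closure positions and inside branches).
Carbon count: 10.

10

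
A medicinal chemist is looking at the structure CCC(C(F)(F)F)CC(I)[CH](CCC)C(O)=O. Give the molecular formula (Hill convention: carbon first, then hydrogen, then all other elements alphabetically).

Walk through each heavy atom and fill implicit hydrogens from standard valence (C 4, N 3, O 2, S 2, halogen 1):
  atom 1: C, bond orders sum to 1 (valence 4) → 3 H
  atom 2: C, bond orders sum to 2 (valence 4) → 2 H
  atom 3: C, bond orders sum to 3 (valence 4) → 1 H
  atom 4: C, bond orders sum to 4 (valence 4) → 0 H
  atom 5: F (halogen, monovalent) → 0 H
  atom 6: F (halogen, monovalent) → 0 H
  atom 7: F (halogen, monovalent) → 0 H
  atom 8: C, bond orders sum to 2 (valence 4) → 2 H
  atom 9: C, bond orders sum to 3 (valence 4) → 1 H
  atom 10: I (halogen, monovalent) → 0 H
  atom 11: C with explicit H count 1
  atom 12: C, bond orders sum to 2 (valence 4) → 2 H
  atom 13: C, bond orders sum to 2 (valence 4) → 2 H
  atom 14: C, bond orders sum to 1 (valence 4) → 3 H
  atom 15: C, bond orders sum to 4 (valence 4) → 0 H
  atom 16: O, bond orders sum to 1 (valence 2) → 1 H
  atom 17: O, bond orders sum to 2 (valence 2) → 0 H
Totals → C:11, H:18, F:3, I:1, O:2.
In Hill order: C11H18F3IO2.

C11H18F3IO2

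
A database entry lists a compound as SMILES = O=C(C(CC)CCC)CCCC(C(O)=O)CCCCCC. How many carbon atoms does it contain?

18

Count every carbon token in the SMILES (each C, including those in ring-closure positions and inside branches).
Carbon count: 18.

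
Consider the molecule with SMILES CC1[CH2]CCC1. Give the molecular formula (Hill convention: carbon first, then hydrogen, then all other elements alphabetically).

Walk through each heavy atom and fill implicit hydrogens from standard valence (C 4, N 3, O 2, S 2, halogen 1):
  atom 1: C, bond orders sum to 1 (valence 4) → 3 H
  atom 2: C, bond orders sum to 3 (valence 4) → 1 H
  atom 3: C with explicit H count 2
  atom 4: C, bond orders sum to 2 (valence 4) → 2 H
  atom 5: C, bond orders sum to 2 (valence 4) → 2 H
  atom 6: C, bond orders sum to 2 (valence 4) → 2 H
Totals → C:6, H:12.
In Hill order: C6H12.

C6H12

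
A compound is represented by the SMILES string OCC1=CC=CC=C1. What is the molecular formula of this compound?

C7H8O

Walk through each heavy atom and fill implicit hydrogens from standard valence (C 4, N 3, O 2, S 2, halogen 1):
  atom 1: O, bond orders sum to 1 (valence 2) → 1 H
  atom 2: C, bond orders sum to 2 (valence 4) → 2 H
  atom 3: C, bond orders sum to 4 (valence 4) → 0 H
  atom 4: C, bond orders sum to 3 (valence 4) → 1 H
  atom 5: C, bond orders sum to 3 (valence 4) → 1 H
  atom 6: C, bond orders sum to 3 (valence 4) → 1 H
  atom 7: C, bond orders sum to 3 (valence 4) → 1 H
  atom 8: C, bond orders sum to 3 (valence 4) → 1 H
Totals → C:7, H:8, O:1.
In Hill order: C7H8O.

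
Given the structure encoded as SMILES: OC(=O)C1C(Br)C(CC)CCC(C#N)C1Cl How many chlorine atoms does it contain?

1

Scan the SMILES for Cl atoms (remember two-letter symbols like Cl and Br are single atoms).
Chlorine count: 1.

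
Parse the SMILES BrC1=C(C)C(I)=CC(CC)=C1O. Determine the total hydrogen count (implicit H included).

Walk through each heavy atom and fill implicit hydrogens from standard valence (C 4, N 3, O 2, S 2, halogen 1):
  atom 1: Br (halogen, monovalent) → 0 H
  atom 2: C, bond orders sum to 4 (valence 4) → 0 H
  atom 3: C, bond orders sum to 4 (valence 4) → 0 H
  atom 4: C, bond orders sum to 1 (valence 4) → 3 H
  atom 5: C, bond orders sum to 4 (valence 4) → 0 H
  atom 6: I (halogen, monovalent) → 0 H
  atom 7: C, bond orders sum to 3 (valence 4) → 1 H
  atom 8: C, bond orders sum to 4 (valence 4) → 0 H
  atom 9: C, bond orders sum to 2 (valence 4) → 2 H
  atom 10: C, bond orders sum to 1 (valence 4) → 3 H
  atom 11: C, bond orders sum to 4 (valence 4) → 0 H
  atom 12: O, bond orders sum to 1 (valence 2) → 1 H
Total hydrogens: 10.

10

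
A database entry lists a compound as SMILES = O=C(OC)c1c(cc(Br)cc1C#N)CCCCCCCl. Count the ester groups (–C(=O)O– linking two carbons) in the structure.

1

The ester motif appears at heavy-atom position 2 in the SMILES.
Other groups present: 1 nitrile.
Ester count: 1.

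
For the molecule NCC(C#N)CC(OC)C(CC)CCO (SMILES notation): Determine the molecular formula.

Walk through each heavy atom and fill implicit hydrogens from standard valence (C 4, N 3, O 2, S 2, halogen 1):
  atom 1: N, bond orders sum to 1 (valence 3) → 2 H
  atom 2: C, bond orders sum to 2 (valence 4) → 2 H
  atom 3: C, bond orders sum to 3 (valence 4) → 1 H
  atom 4: C, bond orders sum to 4 (valence 4) → 0 H
  atom 5: N, bond orders sum to 3 (valence 3) → 0 H
  atom 6: C, bond orders sum to 2 (valence 4) → 2 H
  atom 7: C, bond orders sum to 3 (valence 4) → 1 H
  atom 8: O, bond orders sum to 2 (valence 2) → 0 H
  atom 9: C, bond orders sum to 1 (valence 4) → 3 H
  atom 10: C, bond orders sum to 3 (valence 4) → 1 H
  atom 11: C, bond orders sum to 2 (valence 4) → 2 H
  atom 12: C, bond orders sum to 1 (valence 4) → 3 H
  atom 13: C, bond orders sum to 2 (valence 4) → 2 H
  atom 14: C, bond orders sum to 2 (valence 4) → 2 H
  atom 15: O, bond orders sum to 1 (valence 2) → 1 H
Totals → C:11, H:22, N:2, O:2.

C11H22N2O2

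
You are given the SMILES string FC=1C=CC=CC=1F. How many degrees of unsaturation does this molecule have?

4

Degree of unsaturation = (number of rings) + (number of π bonds).
Ring closures in the SMILES: 1.
π bonds: 3 double bonds (each 1 DoU) → 3 DoU from unsaturation.
Total DoU = 1 + 3 = 4.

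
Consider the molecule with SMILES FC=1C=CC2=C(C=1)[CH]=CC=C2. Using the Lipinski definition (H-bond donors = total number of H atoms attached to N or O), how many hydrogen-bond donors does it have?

0

Donors: find every N or O and count the H atoms it carries.
  (no N or O atoms present)
Lipinski HBD = 0.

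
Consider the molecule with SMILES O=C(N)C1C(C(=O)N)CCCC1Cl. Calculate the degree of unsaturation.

Molecular formula: C8H13ClN2O2.
DoU = (2C + 2 + N − H − X) / 2, where X is the halogen count and O/S are ignored.
    = (2·8 + 2 + 2 − 13 − 1) / 2 = 6 / 2 = 3.

3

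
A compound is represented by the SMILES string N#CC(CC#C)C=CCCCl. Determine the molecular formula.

C9H10ClN

Walk through each heavy atom and fill implicit hydrogens from standard valence (C 4, N 3, O 2, S 2, halogen 1):
  atom 1: N, bond orders sum to 3 (valence 3) → 0 H
  atom 2: C, bond orders sum to 4 (valence 4) → 0 H
  atom 3: C, bond orders sum to 3 (valence 4) → 1 H
  atom 4: C, bond orders sum to 2 (valence 4) → 2 H
  atom 5: C, bond orders sum to 4 (valence 4) → 0 H
  atom 6: C, bond orders sum to 3 (valence 4) → 1 H
  atom 7: C, bond orders sum to 3 (valence 4) → 1 H
  atom 8: C, bond orders sum to 3 (valence 4) → 1 H
  atom 9: C, bond orders sum to 2 (valence 4) → 2 H
  atom 10: C, bond orders sum to 2 (valence 4) → 2 H
  atom 11: Cl (halogen, monovalent) → 0 H
Totals → C:9, H:10, Cl:1, N:1.
In Hill order: C9H10ClN.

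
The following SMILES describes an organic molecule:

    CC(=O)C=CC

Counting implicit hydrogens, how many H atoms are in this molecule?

8

Walk through each heavy atom and fill implicit hydrogens from standard valence (C 4, N 3, O 2, S 2, halogen 1):
  atom 1: C, bond orders sum to 1 (valence 4) → 3 H
  atom 2: C, bond orders sum to 4 (valence 4) → 0 H
  atom 3: O, bond orders sum to 2 (valence 2) → 0 H
  atom 4: C, bond orders sum to 3 (valence 4) → 1 H
  atom 5: C, bond orders sum to 3 (valence 4) → 1 H
  atom 6: C, bond orders sum to 1 (valence 4) → 3 H
Total hydrogens: 8.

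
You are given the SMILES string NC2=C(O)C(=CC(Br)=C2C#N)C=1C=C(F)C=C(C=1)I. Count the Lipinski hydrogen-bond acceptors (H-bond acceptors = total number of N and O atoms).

N atoms: 2; O atoms: 1.
Lipinski HBA = 2 + 1 = 3.

3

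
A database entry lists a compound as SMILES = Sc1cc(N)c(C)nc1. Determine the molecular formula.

Walk through each heavy atom and fill implicit hydrogens from standard valence (C 4, N 3, O 2, S 2, halogen 1); for lowercase aromatic atoms, an aromatic c carries 1 H when it has two neighbours and 0 H with three, and aromatic n carries 0 H:
  atom 1: S, bond orders sum to 1 (valence 2) → 1 H
  atom 2: aromatic c, 3 neighbours → 0 H
  atom 3: aromatic c, 2 neighbours → 1 H
  atom 4: aromatic c, 3 neighbours → 0 H
  atom 5: N, bond orders sum to 1 (valence 3) → 2 H
  atom 6: aromatic c, 3 neighbours → 0 H
  atom 7: C, bond orders sum to 1 (valence 4) → 3 H
  atom 8: aromatic n, 2 neighbours → 0 H
  atom 9: aromatic c, 2 neighbours → 1 H
Totals → C:6, H:8, N:2, S:1.
In Hill order: C6H8N2S.

C6H8N2S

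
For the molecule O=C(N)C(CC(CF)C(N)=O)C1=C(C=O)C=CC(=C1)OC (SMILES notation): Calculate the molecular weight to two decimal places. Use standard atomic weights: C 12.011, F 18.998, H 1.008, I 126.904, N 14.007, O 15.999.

First, the molecular formula is C14H17FN2O4 (counting implicit H from valence).
  C: 14 × 12.011 = 168.154
  F: 1 × 18.998 = 18.998
  H: 17 × 1.008 = 17.136
  N: 2 × 14.007 = 28.014
  O: 4 × 15.999 = 63.996
Sum: 14×12.011 + 1×18.998 + 17×1.008 + 2×14.007 + 4×15.999 = 296.298 → 296.30 g/mol.

296.30 g/mol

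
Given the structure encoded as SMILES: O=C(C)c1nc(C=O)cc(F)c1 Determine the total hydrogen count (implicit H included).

Walk through each heavy atom and fill implicit hydrogens from standard valence (C 4, N 3, O 2, S 2, halogen 1); for lowercase aromatic atoms, an aromatic c carries 1 H when it has two neighbours and 0 H with three, and aromatic n carries 0 H:
  atom 1: O, bond orders sum to 2 (valence 2) → 0 H
  atom 2: C, bond orders sum to 4 (valence 4) → 0 H
  atom 3: C, bond orders sum to 1 (valence 4) → 3 H
  atom 4: aromatic c, 3 neighbours → 0 H
  atom 5: aromatic n, 2 neighbours → 0 H
  atom 6: aromatic c, 3 neighbours → 0 H
  atom 7: C, bond orders sum to 3 (valence 4) → 1 H
  atom 8: O, bond orders sum to 2 (valence 2) → 0 H
  atom 9: aromatic c, 2 neighbours → 1 H
  atom 10: aromatic c, 3 neighbours → 0 H
  atom 11: F (halogen, monovalent) → 0 H
  atom 12: aromatic c, 2 neighbours → 1 H
Total hydrogens: 6.

6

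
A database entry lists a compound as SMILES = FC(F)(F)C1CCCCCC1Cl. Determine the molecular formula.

C8H12ClF3

Walk through each heavy atom and fill implicit hydrogens from standard valence (C 4, N 3, O 2, S 2, halogen 1):
  atom 1: F (halogen, monovalent) → 0 H
  atom 2: C, bond orders sum to 4 (valence 4) → 0 H
  atom 3: F (halogen, monovalent) → 0 H
  atom 4: F (halogen, monovalent) → 0 H
  atom 5: C, bond orders sum to 3 (valence 4) → 1 H
  atom 6: C, bond orders sum to 2 (valence 4) → 2 H
  atom 7: C, bond orders sum to 2 (valence 4) → 2 H
  atom 8: C, bond orders sum to 2 (valence 4) → 2 H
  atom 9: C, bond orders sum to 2 (valence 4) → 2 H
  atom 10: C, bond orders sum to 2 (valence 4) → 2 H
  atom 11: C, bond orders sum to 3 (valence 4) → 1 H
  atom 12: Cl (halogen, monovalent) → 0 H
Totals → C:8, H:12, Cl:1, F:3.
In Hill order: C8H12ClF3.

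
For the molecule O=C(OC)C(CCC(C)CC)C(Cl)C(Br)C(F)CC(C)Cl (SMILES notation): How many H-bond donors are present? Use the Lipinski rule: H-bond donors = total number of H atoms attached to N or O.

0

Donors: find every N or O and count the H atoms it carries.
  atom 1 (O): bond orders sum to 2 → 0 H
  atom 3 (O): bond orders sum to 2 → 0 H
Lipinski HBD = 0.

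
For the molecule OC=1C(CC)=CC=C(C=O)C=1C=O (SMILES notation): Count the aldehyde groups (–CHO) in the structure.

2

The aldehyde motif appears at heavy-atom positions 9, 12 in the SMILES.
Other groups present: 1 hydroxyl.
Aldehyde count: 2.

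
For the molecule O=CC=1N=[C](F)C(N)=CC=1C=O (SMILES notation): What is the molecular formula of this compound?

Walk through each heavy atom and fill implicit hydrogens from standard valence (C 4, N 3, O 2, S 2, halogen 1):
  atom 1: O, bond orders sum to 2 (valence 2) → 0 H
  atom 2: C, bond orders sum to 3 (valence 4) → 1 H
  atom 3: C, bond orders sum to 4 (valence 4) → 0 H
  atom 4: N, bond orders sum to 3 (valence 3) → 0 H
  atom 5: C with explicit H count 0
  atom 6: F (halogen, monovalent) → 0 H
  atom 7: C, bond orders sum to 4 (valence 4) → 0 H
  atom 8: N, bond orders sum to 1 (valence 3) → 2 H
  atom 9: C, bond orders sum to 3 (valence 4) → 1 H
  atom 10: C, bond orders sum to 4 (valence 4) → 0 H
  atom 11: C, bond orders sum to 3 (valence 4) → 1 H
  atom 12: O, bond orders sum to 2 (valence 2) → 0 H
Totals → C:7, H:5, F:1, N:2, O:2.

C7H5FN2O2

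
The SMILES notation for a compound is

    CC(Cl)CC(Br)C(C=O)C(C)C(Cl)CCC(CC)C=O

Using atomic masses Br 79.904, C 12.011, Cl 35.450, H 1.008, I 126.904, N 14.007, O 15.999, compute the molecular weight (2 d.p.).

388.17 g/mol

First, the molecular formula is C15H25BrCl2O2 (counting implicit H from valence).
  Br: 1 × 79.904 = 79.904
  C: 15 × 12.011 = 180.165
  Cl: 2 × 35.450 = 70.900
  H: 25 × 1.008 = 25.200
  O: 2 × 15.999 = 31.998
Sum: 1×79.904 + 15×12.011 + 2×35.450 + 25×1.008 + 2×15.999 = 388.167 → 388.17 g/mol.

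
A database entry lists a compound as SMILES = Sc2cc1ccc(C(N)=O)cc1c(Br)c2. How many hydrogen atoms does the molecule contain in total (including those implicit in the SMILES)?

Walk through each heavy atom and fill implicit hydrogens from standard valence (C 4, N 3, O 2, S 2, halogen 1); for lowercase aromatic atoms, an aromatic c carries 1 H when it has two neighbours and 0 H with three, and aromatic n carries 0 H:
  atom 1: S, bond orders sum to 1 (valence 2) → 1 H
  atom 2: aromatic c, 3 neighbours → 0 H
  atom 3: aromatic c, 2 neighbours → 1 H
  atom 4: aromatic c, 3 neighbours → 0 H
  atom 5: aromatic c, 2 neighbours → 1 H
  atom 6: aromatic c, 2 neighbours → 1 H
  atom 7: aromatic c, 3 neighbours → 0 H
  atom 8: C, bond orders sum to 4 (valence 4) → 0 H
  atom 9: N, bond orders sum to 1 (valence 3) → 2 H
  atom 10: O, bond orders sum to 2 (valence 2) → 0 H
  atom 11: aromatic c, 2 neighbours → 1 H
  atom 12: aromatic c, 3 neighbours → 0 H
  atom 13: aromatic c, 3 neighbours → 0 H
  atom 14: Br (halogen, monovalent) → 0 H
  atom 15: aromatic c, 2 neighbours → 1 H
Total hydrogens: 8.

8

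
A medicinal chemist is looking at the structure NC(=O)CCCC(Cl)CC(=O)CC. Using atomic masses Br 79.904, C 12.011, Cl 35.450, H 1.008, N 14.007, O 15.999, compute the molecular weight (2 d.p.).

205.68 g/mol

First, the molecular formula is C9H16ClNO2 (counting implicit H from valence).
  C: 9 × 12.011 = 108.099
  Cl: 1 × 35.450 = 35.450
  H: 16 × 1.008 = 16.128
  N: 1 × 14.007 = 14.007
  O: 2 × 15.999 = 31.998
Sum: 9×12.011 + 1×35.450 + 16×1.008 + 1×14.007 + 2×15.999 = 205.682 → 205.68 g/mol.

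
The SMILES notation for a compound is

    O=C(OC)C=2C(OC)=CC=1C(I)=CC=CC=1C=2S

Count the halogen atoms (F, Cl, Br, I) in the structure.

1

Halogen atoms appear at heavy-atom position 12 (1×I).
Other groups present: 1 ester, 1 ether, 1 thiol.
Halogen count: 1.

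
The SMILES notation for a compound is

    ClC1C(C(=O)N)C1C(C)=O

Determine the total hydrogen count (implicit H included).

8

Walk through each heavy atom and fill implicit hydrogens from standard valence (C 4, N 3, O 2, S 2, halogen 1):
  atom 1: Cl (halogen, monovalent) → 0 H
  atom 2: C, bond orders sum to 3 (valence 4) → 1 H
  atom 3: C, bond orders sum to 3 (valence 4) → 1 H
  atom 4: C, bond orders sum to 4 (valence 4) → 0 H
  atom 5: O, bond orders sum to 2 (valence 2) → 0 H
  atom 6: N, bond orders sum to 1 (valence 3) → 2 H
  atom 7: C, bond orders sum to 3 (valence 4) → 1 H
  atom 8: C, bond orders sum to 4 (valence 4) → 0 H
  atom 9: C, bond orders sum to 1 (valence 4) → 3 H
  atom 10: O, bond orders sum to 2 (valence 2) → 0 H
Total hydrogens: 8.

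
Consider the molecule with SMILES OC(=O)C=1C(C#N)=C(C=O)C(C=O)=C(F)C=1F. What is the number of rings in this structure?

1

In SMILES, each pair of matching ring-closure digits denotes one ring-closing bond; the number of such bonds equals the number of independent rings.
Ring-closure bonds here: 1.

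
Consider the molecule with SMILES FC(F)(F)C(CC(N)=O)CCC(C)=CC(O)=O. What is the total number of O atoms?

3

Scan the SMILES for O atoms (remember two-letter symbols like Cl and Br are single atoms).
Oxygen count: 3.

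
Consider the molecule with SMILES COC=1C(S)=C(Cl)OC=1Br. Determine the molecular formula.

Walk through each heavy atom and fill implicit hydrogens from standard valence (C 4, N 3, O 2, S 2, halogen 1):
  atom 1: C, bond orders sum to 1 (valence 4) → 3 H
  atom 2: O, bond orders sum to 2 (valence 2) → 0 H
  atom 3: C, bond orders sum to 4 (valence 4) → 0 H
  atom 4: C, bond orders sum to 4 (valence 4) → 0 H
  atom 5: S, bond orders sum to 1 (valence 2) → 1 H
  atom 6: C, bond orders sum to 4 (valence 4) → 0 H
  atom 7: Cl (halogen, monovalent) → 0 H
  atom 8: O, bond orders sum to 2 (valence 2) → 0 H
  atom 9: C, bond orders sum to 4 (valence 4) → 0 H
  atom 10: Br (halogen, monovalent) → 0 H
Totals → C:5, H:4, Br:1, Cl:1, O:2, S:1.
In Hill order: C5H4BrClO2S.

C5H4BrClO2S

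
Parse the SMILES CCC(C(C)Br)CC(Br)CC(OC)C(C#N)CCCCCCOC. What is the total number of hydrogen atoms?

35

Walk through each heavy atom and fill implicit hydrogens from standard valence (C 4, N 3, O 2, S 2, halogen 1):
  atom 1: C, bond orders sum to 1 (valence 4) → 3 H
  atom 2: C, bond orders sum to 2 (valence 4) → 2 H
  atom 3: C, bond orders sum to 3 (valence 4) → 1 H
  atom 4: C, bond orders sum to 3 (valence 4) → 1 H
  atom 5: C, bond orders sum to 1 (valence 4) → 3 H
  atom 6: Br (halogen, monovalent) → 0 H
  atom 7: C, bond orders sum to 2 (valence 4) → 2 H
  atom 8: C, bond orders sum to 3 (valence 4) → 1 H
  atom 9: Br (halogen, monovalent) → 0 H
  atom 10: C, bond orders sum to 2 (valence 4) → 2 H
  atom 11: C, bond orders sum to 3 (valence 4) → 1 H
  atom 12: O, bond orders sum to 2 (valence 2) → 0 H
  atom 13: C, bond orders sum to 1 (valence 4) → 3 H
  atom 14: C, bond orders sum to 3 (valence 4) → 1 H
  atom 15: C, bond orders sum to 4 (valence 4) → 0 H
  atom 16: N, bond orders sum to 3 (valence 3) → 0 H
  atom 17: C, bond orders sum to 2 (valence 4) → 2 H
  atom 18: C, bond orders sum to 2 (valence 4) → 2 H
  atom 19: C, bond orders sum to 2 (valence 4) → 2 H
  atom 20: C, bond orders sum to 2 (valence 4) → 2 H
  atom 21: C, bond orders sum to 2 (valence 4) → 2 H
  atom 22: C, bond orders sum to 2 (valence 4) → 2 H
  atom 23: O, bond orders sum to 2 (valence 2) → 0 H
  atom 24: C, bond orders sum to 1 (valence 4) → 3 H
Total hydrogens: 35.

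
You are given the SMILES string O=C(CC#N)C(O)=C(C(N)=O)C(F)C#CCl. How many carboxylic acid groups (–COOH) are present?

0

Scan the SMILES for the carboxylic acid motif — none present.
Groups that are present: 1 alkene, 1 alkyne, 1 amide, 1 hydroxyl, 1 ketone, 1 nitrile.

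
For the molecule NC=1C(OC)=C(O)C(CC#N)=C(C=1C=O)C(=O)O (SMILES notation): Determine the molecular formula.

Walk through each heavy atom and fill implicit hydrogens from standard valence (C 4, N 3, O 2, S 2, halogen 1):
  atom 1: N, bond orders sum to 1 (valence 3) → 2 H
  atom 2: C, bond orders sum to 4 (valence 4) → 0 H
  atom 3: C, bond orders sum to 4 (valence 4) → 0 H
  atom 4: O, bond orders sum to 2 (valence 2) → 0 H
  atom 5: C, bond orders sum to 1 (valence 4) → 3 H
  atom 6: C, bond orders sum to 4 (valence 4) → 0 H
  atom 7: O, bond orders sum to 1 (valence 2) → 1 H
  atom 8: C, bond orders sum to 4 (valence 4) → 0 H
  atom 9: C, bond orders sum to 2 (valence 4) → 2 H
  atom 10: C, bond orders sum to 4 (valence 4) → 0 H
  atom 11: N, bond orders sum to 3 (valence 3) → 0 H
  atom 12: C, bond orders sum to 4 (valence 4) → 0 H
  atom 13: C, bond orders sum to 4 (valence 4) → 0 H
  atom 14: C, bond orders sum to 3 (valence 4) → 1 H
  atom 15: O, bond orders sum to 2 (valence 2) → 0 H
  atom 16: C, bond orders sum to 4 (valence 4) → 0 H
  atom 17: O, bond orders sum to 2 (valence 2) → 0 H
  atom 18: O, bond orders sum to 1 (valence 2) → 1 H
Totals → C:11, H:10, N:2, O:5.
In Hill order: C11H10N2O5.

C11H10N2O5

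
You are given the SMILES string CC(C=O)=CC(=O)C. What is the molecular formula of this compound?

C6H8O2

Walk through each heavy atom and fill implicit hydrogens from standard valence (C 4, N 3, O 2, S 2, halogen 1):
  atom 1: C, bond orders sum to 1 (valence 4) → 3 H
  atom 2: C, bond orders sum to 4 (valence 4) → 0 H
  atom 3: C, bond orders sum to 3 (valence 4) → 1 H
  atom 4: O, bond orders sum to 2 (valence 2) → 0 H
  atom 5: C, bond orders sum to 3 (valence 4) → 1 H
  atom 6: C, bond orders sum to 4 (valence 4) → 0 H
  atom 7: O, bond orders sum to 2 (valence 2) → 0 H
  atom 8: C, bond orders sum to 1 (valence 4) → 3 H
Totals → C:6, H:8, O:2.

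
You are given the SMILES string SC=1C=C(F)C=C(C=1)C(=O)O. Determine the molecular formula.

C7H5FO2S

Walk through each heavy atom and fill implicit hydrogens from standard valence (C 4, N 3, O 2, S 2, halogen 1):
  atom 1: S, bond orders sum to 1 (valence 2) → 1 H
  atom 2: C, bond orders sum to 4 (valence 4) → 0 H
  atom 3: C, bond orders sum to 3 (valence 4) → 1 H
  atom 4: C, bond orders sum to 4 (valence 4) → 0 H
  atom 5: F (halogen, monovalent) → 0 H
  atom 6: C, bond orders sum to 3 (valence 4) → 1 H
  atom 7: C, bond orders sum to 4 (valence 4) → 0 H
  atom 8: C, bond orders sum to 3 (valence 4) → 1 H
  atom 9: C, bond orders sum to 4 (valence 4) → 0 H
  atom 10: O, bond orders sum to 2 (valence 2) → 0 H
  atom 11: O, bond orders sum to 1 (valence 2) → 1 H
Totals → C:7, H:5, F:1, O:2, S:1.
In Hill order: C7H5FO2S.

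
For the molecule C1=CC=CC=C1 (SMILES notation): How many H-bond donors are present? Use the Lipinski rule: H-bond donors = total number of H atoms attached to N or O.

0

Donors: find every N or O and count the H atoms it carries.
  (no N or O atoms present)
Lipinski HBD = 0.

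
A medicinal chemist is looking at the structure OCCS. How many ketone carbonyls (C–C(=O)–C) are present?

0

Scan the SMILES for the ketone motif — none present.
Groups that are present: 1 hydroxyl, 1 thiol.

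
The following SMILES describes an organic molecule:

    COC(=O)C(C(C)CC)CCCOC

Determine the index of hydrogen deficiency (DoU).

Degree of unsaturation = (number of rings) + (number of π bonds).
Ring closures in the SMILES: 0.
π bonds: 1 double bond (each 1 DoU) → 1 DoU from unsaturation.
Total DoU = 0 + 1 = 1.

1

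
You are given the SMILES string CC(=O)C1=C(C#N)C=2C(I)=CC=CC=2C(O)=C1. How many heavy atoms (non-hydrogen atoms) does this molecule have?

Every atom symbol written in the SMILES (organic subset) is one heavy atom; implicit H are not written.
Heavy atoms by element → C:13, I:1, N:1, O:2.
Total: 17.

17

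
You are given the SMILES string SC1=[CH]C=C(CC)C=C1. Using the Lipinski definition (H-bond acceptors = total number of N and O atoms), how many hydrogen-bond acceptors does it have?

N atoms: 0; O atoms: 0.
Lipinski HBA = 0 + 0 = 0.

0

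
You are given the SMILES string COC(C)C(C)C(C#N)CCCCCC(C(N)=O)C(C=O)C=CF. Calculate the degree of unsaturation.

5

Molecular formula: C18H29FN2O3.
DoU = (2C + 2 + N − H − X) / 2, where X is the halogen count and O/S are ignored.
    = (2·18 + 2 + 2 − 29 − 1) / 2 = 10 / 2 = 5.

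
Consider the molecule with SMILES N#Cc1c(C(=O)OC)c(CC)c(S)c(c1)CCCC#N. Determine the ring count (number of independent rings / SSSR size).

In SMILES, each pair of matching ring-closure digits denotes one ring-closing bond; the number of such bonds equals the number of independent rings.
Ring-closure bonds here: 1.

1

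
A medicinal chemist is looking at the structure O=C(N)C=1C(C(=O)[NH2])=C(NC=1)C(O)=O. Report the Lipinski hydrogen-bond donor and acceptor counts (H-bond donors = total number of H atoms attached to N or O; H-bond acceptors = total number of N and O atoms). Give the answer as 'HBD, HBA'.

6, 7

Donors: find every N or O and count the H atoms it carries.
  atom 1 (O): bond orders sum to 2 → 0 H
  atom 3 (N): bond orders sum to 1 → 2 H
  atom 7 (O): bond orders sum to 2 → 0 H
  atom 8 (N): bond orders sum to 1 → 2 H
  atom 10 (N): bond orders sum to 2 → 1 H
  atom 13 (O): bond orders sum to 1 → 1 H
  atom 14 (O): bond orders sum to 2 → 0 H
Lipinski HBD = 6.
Acceptors: N atoms = 3, O atoms = 4 → HBA = 7.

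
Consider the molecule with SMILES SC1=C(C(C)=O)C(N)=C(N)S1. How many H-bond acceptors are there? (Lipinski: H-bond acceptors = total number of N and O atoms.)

3

N atoms: 2; O atoms: 1.
Lipinski HBA = 2 + 1 = 3.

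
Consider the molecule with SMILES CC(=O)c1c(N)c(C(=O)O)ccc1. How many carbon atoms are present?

Count every carbon token in the SMILES (each C, including those in ring-closure positions and inside branches).
Carbon count: 9.

9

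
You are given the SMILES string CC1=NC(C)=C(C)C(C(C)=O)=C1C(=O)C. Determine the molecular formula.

Walk through each heavy atom and fill implicit hydrogens from standard valence (C 4, N 3, O 2, S 2, halogen 1):
  atom 1: C, bond orders sum to 1 (valence 4) → 3 H
  atom 2: C, bond orders sum to 4 (valence 4) → 0 H
  atom 3: N, bond orders sum to 3 (valence 3) → 0 H
  atom 4: C, bond orders sum to 4 (valence 4) → 0 H
  atom 5: C, bond orders sum to 1 (valence 4) → 3 H
  atom 6: C, bond orders sum to 4 (valence 4) → 0 H
  atom 7: C, bond orders sum to 1 (valence 4) → 3 H
  atom 8: C, bond orders sum to 4 (valence 4) → 0 H
  atom 9: C, bond orders sum to 4 (valence 4) → 0 H
  atom 10: C, bond orders sum to 1 (valence 4) → 3 H
  atom 11: O, bond orders sum to 2 (valence 2) → 0 H
  atom 12: C, bond orders sum to 4 (valence 4) → 0 H
  atom 13: C, bond orders sum to 4 (valence 4) → 0 H
  atom 14: O, bond orders sum to 2 (valence 2) → 0 H
  atom 15: C, bond orders sum to 1 (valence 4) → 3 H
Totals → C:12, H:15, N:1, O:2.

C12H15NO2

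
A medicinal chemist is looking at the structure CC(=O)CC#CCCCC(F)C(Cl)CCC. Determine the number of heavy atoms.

Every atom symbol written in the SMILES (organic subset) is one heavy atom; implicit H are not written.
Heavy atoms by element → C:13, Cl:1, F:1, O:1.
Total: 16.

16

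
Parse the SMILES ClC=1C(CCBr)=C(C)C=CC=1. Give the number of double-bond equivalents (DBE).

4

Degree of unsaturation = (number of rings) + (number of π bonds).
Ring closures in the SMILES: 1.
π bonds: 3 double bonds (each 1 DoU) → 3 DoU from unsaturation.
Total DoU = 1 + 3 = 4.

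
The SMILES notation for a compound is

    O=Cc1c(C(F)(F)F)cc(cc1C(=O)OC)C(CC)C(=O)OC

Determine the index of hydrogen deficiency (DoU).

Molecular formula: C15H15F3O5.
DoU = (2C + 2 + N − H − X) / 2, where X is the halogen count and O/S are ignored.
    = (2·15 + 2 + 0 − 15 − 3) / 2 = 14 / 2 = 7.

7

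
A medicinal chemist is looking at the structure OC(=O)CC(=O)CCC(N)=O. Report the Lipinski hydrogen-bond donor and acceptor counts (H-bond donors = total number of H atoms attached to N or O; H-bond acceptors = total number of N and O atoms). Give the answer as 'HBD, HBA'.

Donors: find every N or O and count the H atoms it carries.
  atom 1 (O): bond orders sum to 1 → 1 H
  atom 3 (O): bond orders sum to 2 → 0 H
  atom 6 (O): bond orders sum to 2 → 0 H
  atom 10 (N): bond orders sum to 1 → 2 H
  atom 11 (O): bond orders sum to 2 → 0 H
Lipinski HBD = 3.
Acceptors: N atoms = 1, O atoms = 4 → HBA = 5.

3, 5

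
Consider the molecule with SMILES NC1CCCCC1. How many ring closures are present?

1

In SMILES, each pair of matching ring-closure digits denotes one ring-closing bond; the number of such bonds equals the number of independent rings.
Ring-closure bonds here: 1.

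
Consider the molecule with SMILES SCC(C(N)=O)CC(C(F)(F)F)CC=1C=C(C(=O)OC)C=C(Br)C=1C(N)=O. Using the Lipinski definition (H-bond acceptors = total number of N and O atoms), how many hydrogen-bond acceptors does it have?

N atoms: 2; O atoms: 4.
Lipinski HBA = 2 + 4 = 6.

6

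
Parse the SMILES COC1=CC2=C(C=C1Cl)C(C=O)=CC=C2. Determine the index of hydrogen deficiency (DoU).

Degree of unsaturation = (number of rings) + (number of π bonds).
Ring closures in the SMILES: 2.
π bonds: 6 double bonds (each 1 DoU) → 6 DoU from unsaturation.
Total DoU = 2 + 6 = 8.

8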